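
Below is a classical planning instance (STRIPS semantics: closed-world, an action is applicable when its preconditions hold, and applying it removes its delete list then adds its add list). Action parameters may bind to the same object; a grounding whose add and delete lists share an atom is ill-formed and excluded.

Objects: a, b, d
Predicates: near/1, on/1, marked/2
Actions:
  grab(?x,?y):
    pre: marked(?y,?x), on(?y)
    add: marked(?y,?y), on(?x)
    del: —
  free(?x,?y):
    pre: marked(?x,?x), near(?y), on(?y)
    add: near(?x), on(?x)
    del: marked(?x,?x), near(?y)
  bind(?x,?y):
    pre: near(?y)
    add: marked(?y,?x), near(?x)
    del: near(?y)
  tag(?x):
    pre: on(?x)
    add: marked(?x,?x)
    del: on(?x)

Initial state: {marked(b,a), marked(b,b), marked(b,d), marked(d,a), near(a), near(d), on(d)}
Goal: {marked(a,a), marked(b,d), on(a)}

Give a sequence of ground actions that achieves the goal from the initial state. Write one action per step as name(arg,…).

grab(a,d); bind(b,a); grab(b,a)

1. grab(a,d)  →  {marked(b,a), marked(b,b), marked(b,d), marked(d,a), marked(d,d), near(a), near(d), on(a), on(d)}
2. bind(b,a)  →  {marked(a,b), marked(b,a), marked(b,b), marked(b,d), marked(d,a), marked(d,d), near(b), near(d), on(a), on(d)}
3. grab(b,a)  →  {marked(a,a), marked(a,b), marked(b,a), marked(b,b), marked(b,d), marked(d,a), marked(d,d), near(b), near(d), on(a), on(b), on(d)}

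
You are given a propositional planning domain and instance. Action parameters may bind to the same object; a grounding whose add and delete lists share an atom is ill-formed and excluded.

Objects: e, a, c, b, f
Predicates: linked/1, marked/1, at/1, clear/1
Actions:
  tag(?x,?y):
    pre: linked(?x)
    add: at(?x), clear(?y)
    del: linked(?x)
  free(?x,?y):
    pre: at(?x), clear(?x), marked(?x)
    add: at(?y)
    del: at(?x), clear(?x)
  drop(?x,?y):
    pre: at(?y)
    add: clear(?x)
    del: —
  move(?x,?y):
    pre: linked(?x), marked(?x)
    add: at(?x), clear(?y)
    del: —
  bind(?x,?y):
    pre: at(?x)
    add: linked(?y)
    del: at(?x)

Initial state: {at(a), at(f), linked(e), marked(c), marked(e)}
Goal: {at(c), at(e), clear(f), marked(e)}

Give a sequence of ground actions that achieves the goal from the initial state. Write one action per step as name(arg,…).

tag(e,e); bind(a,c); tag(c,f)

1. tag(e,e)  →  {at(a), at(e), at(f), clear(e), marked(c), marked(e)}
2. bind(a,c)  →  {at(e), at(f), clear(e), linked(c), marked(c), marked(e)}
3. tag(c,f)  →  {at(c), at(e), at(f), clear(e), clear(f), marked(c), marked(e)}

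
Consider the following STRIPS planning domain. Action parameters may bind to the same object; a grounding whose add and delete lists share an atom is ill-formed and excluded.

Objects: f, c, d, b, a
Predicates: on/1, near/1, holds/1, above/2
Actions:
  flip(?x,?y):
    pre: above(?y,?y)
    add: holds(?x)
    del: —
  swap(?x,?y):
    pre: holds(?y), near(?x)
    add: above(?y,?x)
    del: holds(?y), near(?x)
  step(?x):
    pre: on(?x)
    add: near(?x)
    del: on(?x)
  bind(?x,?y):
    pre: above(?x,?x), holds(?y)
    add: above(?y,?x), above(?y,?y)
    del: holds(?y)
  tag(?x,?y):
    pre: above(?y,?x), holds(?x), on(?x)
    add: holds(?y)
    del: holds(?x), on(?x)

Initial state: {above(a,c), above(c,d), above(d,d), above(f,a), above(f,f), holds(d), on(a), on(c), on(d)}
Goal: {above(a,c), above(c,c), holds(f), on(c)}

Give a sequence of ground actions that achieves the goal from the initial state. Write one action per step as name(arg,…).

1. flip(f,f)  →  {above(a,c), above(c,d), above(d,d), above(f,a), above(f,f), holds(d), holds(f), on(a), on(c), on(d)}
2. flip(c,f)  →  {above(a,c), above(c,d), above(d,d), above(f,a), above(f,f), holds(c), holds(d), holds(f), on(a), on(c), on(d)}
3. bind(f,c)  →  {above(a,c), above(c,c), above(c,d), above(c,f), above(d,d), above(f,a), above(f,f), holds(d), holds(f), on(a), on(c), on(d)}

flip(f,f); flip(c,f); bind(f,c)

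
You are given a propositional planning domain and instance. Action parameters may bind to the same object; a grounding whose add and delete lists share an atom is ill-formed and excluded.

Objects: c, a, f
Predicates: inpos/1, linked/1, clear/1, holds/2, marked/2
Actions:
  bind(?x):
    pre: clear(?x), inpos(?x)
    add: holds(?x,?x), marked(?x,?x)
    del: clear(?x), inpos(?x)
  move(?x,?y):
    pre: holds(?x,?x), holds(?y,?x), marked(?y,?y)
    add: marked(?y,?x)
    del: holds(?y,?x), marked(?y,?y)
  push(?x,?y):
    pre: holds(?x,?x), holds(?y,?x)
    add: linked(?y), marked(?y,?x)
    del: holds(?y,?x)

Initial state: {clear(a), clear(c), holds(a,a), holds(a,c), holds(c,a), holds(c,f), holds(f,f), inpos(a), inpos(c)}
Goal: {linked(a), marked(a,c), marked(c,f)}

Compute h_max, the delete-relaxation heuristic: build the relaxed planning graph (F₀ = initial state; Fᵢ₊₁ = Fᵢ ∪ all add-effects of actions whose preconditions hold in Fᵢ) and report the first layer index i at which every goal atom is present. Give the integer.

2

F0 = init (9 atoms)
F1 = F0 ∪ {holds(c,c), linked(a), linked(c), linked(f), marked(a,a), marked(c,a), marked(c,c), marked(c,f), marked(f,f)}  (18 atoms)
F2 = F1 ∪ {marked(a,c)}  (19 atoms)
goal ⊆ F2  ⇒  h_max = 2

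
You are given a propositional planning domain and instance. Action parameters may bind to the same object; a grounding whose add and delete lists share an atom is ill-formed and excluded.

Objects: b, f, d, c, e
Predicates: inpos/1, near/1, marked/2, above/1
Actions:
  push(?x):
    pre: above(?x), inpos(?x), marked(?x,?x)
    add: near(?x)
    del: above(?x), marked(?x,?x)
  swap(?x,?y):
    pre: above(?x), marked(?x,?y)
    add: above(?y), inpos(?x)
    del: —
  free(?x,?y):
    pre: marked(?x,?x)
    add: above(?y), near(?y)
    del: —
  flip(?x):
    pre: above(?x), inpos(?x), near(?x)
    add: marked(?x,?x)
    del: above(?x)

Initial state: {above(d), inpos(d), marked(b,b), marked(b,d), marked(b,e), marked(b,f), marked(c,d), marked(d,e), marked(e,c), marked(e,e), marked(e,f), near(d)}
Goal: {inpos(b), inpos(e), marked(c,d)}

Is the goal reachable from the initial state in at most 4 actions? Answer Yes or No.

1. free(b,b)  →  {above(b), above(d), inpos(d), marked(b,b), marked(b,d), marked(b,e), marked(b,f), marked(c,d), marked(d,e), marked(e,c), marked(e,e), marked(e,f), near(b), near(d)}
2. swap(b,e)  →  {above(b), above(d), above(e), inpos(b), inpos(d), marked(b,b), marked(b,d), marked(b,e), marked(b,f), marked(c,d), marked(d,e), marked(e,c), marked(e,e), marked(e,f), near(b), near(d)}
3. swap(e,f)  →  {above(b), above(d), above(e), above(f), inpos(b), inpos(d), inpos(e), marked(b,b), marked(b,d), marked(b,e), marked(b,f), marked(c,d), marked(d,e), marked(e,c), marked(e,e), marked(e,f), near(b), near(d)}
optimal plan length = 3; 3 ≤ 4

Yes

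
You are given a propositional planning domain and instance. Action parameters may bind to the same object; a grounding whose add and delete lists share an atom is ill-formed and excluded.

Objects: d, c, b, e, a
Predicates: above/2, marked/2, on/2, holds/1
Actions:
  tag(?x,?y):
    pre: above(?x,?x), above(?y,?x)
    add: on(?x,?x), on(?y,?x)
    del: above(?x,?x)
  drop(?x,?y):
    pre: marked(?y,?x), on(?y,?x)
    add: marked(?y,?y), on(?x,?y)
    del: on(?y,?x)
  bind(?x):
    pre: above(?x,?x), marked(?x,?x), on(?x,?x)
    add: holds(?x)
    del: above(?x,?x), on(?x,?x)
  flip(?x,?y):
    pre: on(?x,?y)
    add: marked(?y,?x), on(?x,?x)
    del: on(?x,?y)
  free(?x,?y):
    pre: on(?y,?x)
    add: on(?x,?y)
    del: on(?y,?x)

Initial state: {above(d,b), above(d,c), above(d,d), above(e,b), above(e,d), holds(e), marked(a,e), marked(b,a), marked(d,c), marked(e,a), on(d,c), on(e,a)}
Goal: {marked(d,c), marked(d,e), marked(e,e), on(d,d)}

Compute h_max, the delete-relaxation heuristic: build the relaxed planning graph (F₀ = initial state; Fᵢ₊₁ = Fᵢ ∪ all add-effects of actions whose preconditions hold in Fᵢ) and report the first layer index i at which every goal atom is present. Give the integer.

F0 = init (12 atoms)
F1 = F0 ∪ {marked(c,d), marked(d,d), marked(e,e), on(a,e), on(c,d), on(d,d), on(e,d), on(e,e)}  (20 atoms)
F2 = F1 ∪ {holds(d), marked(a,a), marked(c,c), marked(d,e), on(a,a), on(c,c), on(d,e)}  (27 atoms)
goal ⊆ F2  ⇒  h_max = 2

2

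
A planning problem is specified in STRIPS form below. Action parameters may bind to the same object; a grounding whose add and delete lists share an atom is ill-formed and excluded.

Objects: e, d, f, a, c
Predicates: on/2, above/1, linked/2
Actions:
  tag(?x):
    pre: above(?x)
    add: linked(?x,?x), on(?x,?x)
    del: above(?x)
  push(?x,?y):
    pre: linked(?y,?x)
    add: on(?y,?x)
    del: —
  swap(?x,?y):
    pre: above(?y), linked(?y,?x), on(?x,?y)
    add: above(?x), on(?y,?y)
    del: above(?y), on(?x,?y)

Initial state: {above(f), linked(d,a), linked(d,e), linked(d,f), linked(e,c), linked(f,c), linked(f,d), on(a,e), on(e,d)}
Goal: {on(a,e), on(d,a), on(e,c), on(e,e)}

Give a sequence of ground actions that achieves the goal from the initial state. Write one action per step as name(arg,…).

push(f,d); push(a,d); push(c,e); swap(d,f); swap(e,d); tag(e)

1. push(f,d)  →  {above(f), linked(d,a), linked(d,e), linked(d,f), linked(e,c), linked(f,c), linked(f,d), on(a,e), on(d,f), on(e,d)}
2. push(a,d)  →  {above(f), linked(d,a), linked(d,e), linked(d,f), linked(e,c), linked(f,c), linked(f,d), on(a,e), on(d,a), on(d,f), on(e,d)}
3. push(c,e)  →  {above(f), linked(d,a), linked(d,e), linked(d,f), linked(e,c), linked(f,c), linked(f,d), on(a,e), on(d,a), on(d,f), on(e,c), on(e,d)}
4. swap(d,f)  →  {above(d), linked(d,a), linked(d,e), linked(d,f), linked(e,c), linked(f,c), linked(f,d), on(a,e), on(d,a), on(e,c), on(e,d), on(f,f)}
5. swap(e,d)  →  {above(e), linked(d,a), linked(d,e), linked(d,f), linked(e,c), linked(f,c), linked(f,d), on(a,e), on(d,a), on(d,d), on(e,c), on(f,f)}
6. tag(e)  →  {linked(d,a), linked(d,e), linked(d,f), linked(e,c), linked(e,e), linked(f,c), linked(f,d), on(a,e), on(d,a), on(d,d), on(e,c), on(e,e), on(f,f)}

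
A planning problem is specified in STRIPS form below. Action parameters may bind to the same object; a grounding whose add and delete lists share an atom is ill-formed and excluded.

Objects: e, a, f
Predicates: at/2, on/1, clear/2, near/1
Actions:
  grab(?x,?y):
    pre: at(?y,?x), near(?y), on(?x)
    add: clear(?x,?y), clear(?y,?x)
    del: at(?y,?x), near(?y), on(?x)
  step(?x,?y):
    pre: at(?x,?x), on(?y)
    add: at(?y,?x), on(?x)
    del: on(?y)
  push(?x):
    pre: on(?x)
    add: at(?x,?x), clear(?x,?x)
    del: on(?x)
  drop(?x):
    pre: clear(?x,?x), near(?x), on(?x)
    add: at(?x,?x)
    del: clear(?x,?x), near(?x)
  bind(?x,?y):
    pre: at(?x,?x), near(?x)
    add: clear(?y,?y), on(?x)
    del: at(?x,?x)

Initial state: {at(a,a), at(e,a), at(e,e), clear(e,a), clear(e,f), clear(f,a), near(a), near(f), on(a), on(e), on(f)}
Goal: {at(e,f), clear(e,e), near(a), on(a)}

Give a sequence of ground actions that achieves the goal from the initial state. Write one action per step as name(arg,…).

push(f); step(f,e); bind(a,e)

1. push(f)  →  {at(a,a), at(e,a), at(e,e), at(f,f), clear(e,a), clear(e,f), clear(f,a), clear(f,f), near(a), near(f), on(a), on(e)}
2. step(f,e)  →  {at(a,a), at(e,a), at(e,e), at(e,f), at(f,f), clear(e,a), clear(e,f), clear(f,a), clear(f,f), near(a), near(f), on(a), on(f)}
3. bind(a,e)  →  {at(e,a), at(e,e), at(e,f), at(f,f), clear(e,a), clear(e,e), clear(e,f), clear(f,a), clear(f,f), near(a), near(f), on(a), on(f)}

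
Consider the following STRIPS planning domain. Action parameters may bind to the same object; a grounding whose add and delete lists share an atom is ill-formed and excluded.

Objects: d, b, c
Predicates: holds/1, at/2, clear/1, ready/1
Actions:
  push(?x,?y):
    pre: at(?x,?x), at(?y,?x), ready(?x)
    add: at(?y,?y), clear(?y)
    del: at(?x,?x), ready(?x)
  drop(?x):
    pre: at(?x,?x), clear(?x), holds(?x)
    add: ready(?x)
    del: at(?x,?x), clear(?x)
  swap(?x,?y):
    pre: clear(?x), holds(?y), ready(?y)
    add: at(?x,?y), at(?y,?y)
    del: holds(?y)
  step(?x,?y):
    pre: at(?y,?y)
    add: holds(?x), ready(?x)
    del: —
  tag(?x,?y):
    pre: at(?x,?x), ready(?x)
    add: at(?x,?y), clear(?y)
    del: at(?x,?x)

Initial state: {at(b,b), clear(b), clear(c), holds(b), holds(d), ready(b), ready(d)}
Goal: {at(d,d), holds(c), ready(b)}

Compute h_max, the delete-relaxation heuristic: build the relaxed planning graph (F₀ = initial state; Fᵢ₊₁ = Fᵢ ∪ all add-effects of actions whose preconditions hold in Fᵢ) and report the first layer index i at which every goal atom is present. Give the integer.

F0 = init (7 atoms)
F1 = F0 ∪ {at(b,c), at(b,d), at(c,b), at(c,d), at(d,d), clear(d), holds(c), ready(c)}  (15 atoms)
goal ⊆ F1  ⇒  h_max = 1

1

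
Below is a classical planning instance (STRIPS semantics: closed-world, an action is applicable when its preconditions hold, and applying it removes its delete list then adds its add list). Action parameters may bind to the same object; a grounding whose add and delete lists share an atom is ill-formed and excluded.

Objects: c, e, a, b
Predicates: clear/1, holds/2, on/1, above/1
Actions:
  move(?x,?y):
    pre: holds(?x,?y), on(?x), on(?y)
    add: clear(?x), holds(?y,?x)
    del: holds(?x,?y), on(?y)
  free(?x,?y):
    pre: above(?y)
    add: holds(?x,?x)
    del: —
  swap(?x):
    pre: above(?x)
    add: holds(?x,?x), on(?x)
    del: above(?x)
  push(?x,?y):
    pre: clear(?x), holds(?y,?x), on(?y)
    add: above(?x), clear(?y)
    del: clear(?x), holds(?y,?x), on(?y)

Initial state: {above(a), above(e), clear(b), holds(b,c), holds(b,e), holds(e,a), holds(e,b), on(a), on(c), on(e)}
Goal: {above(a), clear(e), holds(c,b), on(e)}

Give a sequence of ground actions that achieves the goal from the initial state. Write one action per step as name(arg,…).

1. push(b,e)  →  {above(a), above(b), above(e), clear(e), holds(b,c), holds(b,e), holds(e,a), on(a), on(c)}
2. swap(e)  →  {above(a), above(b), clear(e), holds(b,c), holds(b,e), holds(e,a), holds(e,e), on(a), on(c), on(e)}
3. swap(b)  →  {above(a), clear(e), holds(b,b), holds(b,c), holds(b,e), holds(e,a), holds(e,e), on(a), on(b), on(c), on(e)}
4. move(b,c)  →  {above(a), clear(b), clear(e), holds(b,b), holds(b,e), holds(c,b), holds(e,a), holds(e,e), on(a), on(b), on(e)}

push(b,e); swap(e); swap(b); move(b,c)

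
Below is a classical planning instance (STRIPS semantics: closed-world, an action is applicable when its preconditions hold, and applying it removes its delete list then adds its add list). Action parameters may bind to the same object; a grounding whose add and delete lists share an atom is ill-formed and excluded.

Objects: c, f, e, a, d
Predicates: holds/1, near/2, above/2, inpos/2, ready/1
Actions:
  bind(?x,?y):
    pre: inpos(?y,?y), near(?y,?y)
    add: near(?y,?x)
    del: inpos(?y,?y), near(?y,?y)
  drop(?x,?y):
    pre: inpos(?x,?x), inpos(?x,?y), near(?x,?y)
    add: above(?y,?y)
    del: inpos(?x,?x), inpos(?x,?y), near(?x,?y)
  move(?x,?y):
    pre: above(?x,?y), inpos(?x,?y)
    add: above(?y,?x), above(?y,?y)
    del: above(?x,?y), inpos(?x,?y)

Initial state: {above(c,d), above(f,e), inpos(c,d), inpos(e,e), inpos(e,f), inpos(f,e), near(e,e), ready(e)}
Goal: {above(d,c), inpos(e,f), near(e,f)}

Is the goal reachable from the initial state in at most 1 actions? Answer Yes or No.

1. bind(f,e)  →  {above(c,d), above(f,e), inpos(c,d), inpos(e,f), inpos(f,e), near(e,f), ready(e)}
2. move(c,d)  →  {above(d,c), above(d,d), above(f,e), inpos(e,f), inpos(f,e), near(e,f), ready(e)}
optimal plan length = 2; 2 > 1

No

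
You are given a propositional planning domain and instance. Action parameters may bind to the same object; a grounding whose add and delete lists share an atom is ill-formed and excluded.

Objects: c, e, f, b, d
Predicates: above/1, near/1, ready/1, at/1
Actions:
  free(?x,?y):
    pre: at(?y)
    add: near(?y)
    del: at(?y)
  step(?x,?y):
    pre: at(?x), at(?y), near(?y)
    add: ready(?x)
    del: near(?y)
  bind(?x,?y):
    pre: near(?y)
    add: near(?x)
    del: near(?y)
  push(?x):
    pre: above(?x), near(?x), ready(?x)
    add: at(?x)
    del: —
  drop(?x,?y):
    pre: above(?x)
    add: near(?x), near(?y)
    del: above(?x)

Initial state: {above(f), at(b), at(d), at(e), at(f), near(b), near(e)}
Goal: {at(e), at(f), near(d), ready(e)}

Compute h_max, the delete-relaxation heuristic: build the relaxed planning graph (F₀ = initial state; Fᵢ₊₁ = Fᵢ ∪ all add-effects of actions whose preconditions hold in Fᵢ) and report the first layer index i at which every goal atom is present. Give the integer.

F0 = init (7 atoms)
F1 = F0 ∪ {near(c), near(d), near(f), ready(b), ready(d), ready(e), ready(f)}  (14 atoms)
goal ⊆ F1  ⇒  h_max = 1

1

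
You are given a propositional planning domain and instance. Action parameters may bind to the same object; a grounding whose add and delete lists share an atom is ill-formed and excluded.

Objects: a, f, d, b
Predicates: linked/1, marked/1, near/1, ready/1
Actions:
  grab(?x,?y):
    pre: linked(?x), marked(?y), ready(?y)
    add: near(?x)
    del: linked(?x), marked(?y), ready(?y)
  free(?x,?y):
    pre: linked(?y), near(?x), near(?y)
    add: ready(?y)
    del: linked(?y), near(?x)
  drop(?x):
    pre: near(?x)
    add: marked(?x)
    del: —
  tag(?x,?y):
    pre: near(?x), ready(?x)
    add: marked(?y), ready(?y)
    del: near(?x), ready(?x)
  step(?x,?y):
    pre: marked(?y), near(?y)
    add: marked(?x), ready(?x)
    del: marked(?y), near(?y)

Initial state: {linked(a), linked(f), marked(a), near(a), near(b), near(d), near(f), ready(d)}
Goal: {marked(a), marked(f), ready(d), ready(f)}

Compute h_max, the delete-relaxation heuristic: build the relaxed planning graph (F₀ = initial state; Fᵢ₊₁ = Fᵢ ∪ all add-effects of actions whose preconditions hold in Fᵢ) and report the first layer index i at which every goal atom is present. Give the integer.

1

F0 = init (8 atoms)
F1 = F0 ∪ {marked(b), marked(d), marked(f), ready(a), ready(b), ready(f)}  (14 atoms)
goal ⊆ F1  ⇒  h_max = 1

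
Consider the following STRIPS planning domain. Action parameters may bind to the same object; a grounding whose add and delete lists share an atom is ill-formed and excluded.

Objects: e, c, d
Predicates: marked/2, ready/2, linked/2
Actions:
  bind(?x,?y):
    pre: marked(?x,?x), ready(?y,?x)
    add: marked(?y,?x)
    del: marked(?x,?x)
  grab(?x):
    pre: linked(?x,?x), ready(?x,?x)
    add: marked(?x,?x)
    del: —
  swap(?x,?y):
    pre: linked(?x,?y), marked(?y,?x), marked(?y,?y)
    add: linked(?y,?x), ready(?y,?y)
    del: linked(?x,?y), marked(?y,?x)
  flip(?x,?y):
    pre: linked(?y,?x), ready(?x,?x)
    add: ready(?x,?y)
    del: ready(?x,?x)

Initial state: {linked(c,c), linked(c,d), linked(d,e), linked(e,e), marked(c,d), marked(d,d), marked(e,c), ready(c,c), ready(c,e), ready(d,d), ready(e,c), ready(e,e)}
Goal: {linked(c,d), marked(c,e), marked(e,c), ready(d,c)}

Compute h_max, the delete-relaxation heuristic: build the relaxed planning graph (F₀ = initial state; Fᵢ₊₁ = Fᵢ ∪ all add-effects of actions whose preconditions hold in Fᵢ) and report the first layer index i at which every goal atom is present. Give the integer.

2

F0 = init (12 atoms)
F1 = F0 ∪ {marked(c,c), marked(e,e), ready(d,c), ready(e,d)}  (16 atoms)
F2 = F1 ∪ {marked(c,e), marked(d,c), marked(e,d)}  (19 atoms)
goal ⊆ F2  ⇒  h_max = 2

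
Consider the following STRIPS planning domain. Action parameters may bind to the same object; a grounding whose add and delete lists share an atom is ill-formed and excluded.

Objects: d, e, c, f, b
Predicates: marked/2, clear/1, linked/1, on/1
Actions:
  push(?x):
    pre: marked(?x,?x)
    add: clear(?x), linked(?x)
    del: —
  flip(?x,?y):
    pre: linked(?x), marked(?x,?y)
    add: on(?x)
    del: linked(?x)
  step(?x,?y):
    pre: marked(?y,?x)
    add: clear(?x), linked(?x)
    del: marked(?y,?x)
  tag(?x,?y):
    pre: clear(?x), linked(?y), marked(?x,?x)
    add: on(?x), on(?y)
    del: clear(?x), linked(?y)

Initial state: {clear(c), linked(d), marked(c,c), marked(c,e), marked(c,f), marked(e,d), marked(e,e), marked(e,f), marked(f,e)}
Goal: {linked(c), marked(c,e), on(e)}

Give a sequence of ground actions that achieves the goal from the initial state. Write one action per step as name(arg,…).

1. push(e)  →  {clear(c), clear(e), linked(d), linked(e), marked(c,c), marked(c,e), marked(c,f), marked(e,d), marked(e,e), marked(e,f), marked(f,e)}
2. push(c)  →  {clear(c), clear(e), linked(c), linked(d), linked(e), marked(c,c), marked(c,e), marked(c,f), marked(e,d), marked(e,e), marked(e,f), marked(f,e)}
3. flip(e,d)  →  {clear(c), clear(e), linked(c), linked(d), marked(c,c), marked(c,e), marked(c,f), marked(e,d), marked(e,e), marked(e,f), marked(f,e), on(e)}

push(e); push(c); flip(e,d)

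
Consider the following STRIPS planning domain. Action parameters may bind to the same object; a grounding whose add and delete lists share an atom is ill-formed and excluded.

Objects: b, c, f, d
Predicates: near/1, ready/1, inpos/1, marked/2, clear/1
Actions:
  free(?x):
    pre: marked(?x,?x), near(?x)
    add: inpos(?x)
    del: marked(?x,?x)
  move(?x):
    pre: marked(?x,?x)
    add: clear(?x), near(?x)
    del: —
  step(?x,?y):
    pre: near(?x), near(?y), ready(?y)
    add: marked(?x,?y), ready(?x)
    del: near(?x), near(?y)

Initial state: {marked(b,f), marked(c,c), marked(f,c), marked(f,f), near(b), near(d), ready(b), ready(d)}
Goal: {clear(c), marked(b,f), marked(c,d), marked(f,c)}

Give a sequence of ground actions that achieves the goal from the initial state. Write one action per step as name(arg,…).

move(c); step(c,d)

1. move(c)  →  {clear(c), marked(b,f), marked(c,c), marked(f,c), marked(f,f), near(b), near(c), near(d), ready(b), ready(d)}
2. step(c,d)  →  {clear(c), marked(b,f), marked(c,c), marked(c,d), marked(f,c), marked(f,f), near(b), ready(b), ready(c), ready(d)}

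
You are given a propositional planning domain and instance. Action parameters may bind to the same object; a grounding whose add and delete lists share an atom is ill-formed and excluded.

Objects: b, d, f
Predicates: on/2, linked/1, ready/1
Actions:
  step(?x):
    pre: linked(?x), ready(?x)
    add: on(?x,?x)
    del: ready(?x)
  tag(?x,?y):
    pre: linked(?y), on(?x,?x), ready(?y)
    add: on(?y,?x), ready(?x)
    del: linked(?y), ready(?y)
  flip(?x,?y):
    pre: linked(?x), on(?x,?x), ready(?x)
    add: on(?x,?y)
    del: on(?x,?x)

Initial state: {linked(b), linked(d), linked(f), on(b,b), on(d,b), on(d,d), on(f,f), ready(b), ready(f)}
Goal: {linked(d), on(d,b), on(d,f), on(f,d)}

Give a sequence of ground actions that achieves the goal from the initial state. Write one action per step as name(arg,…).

1. tag(d,f)  →  {linked(b), linked(d), on(b,b), on(d,b), on(d,d), on(f,d), on(f,f), ready(b), ready(d)}
2. flip(d,f)  →  {linked(b), linked(d), on(b,b), on(d,b), on(d,f), on(f,d), on(f,f), ready(b), ready(d)}

tag(d,f); flip(d,f)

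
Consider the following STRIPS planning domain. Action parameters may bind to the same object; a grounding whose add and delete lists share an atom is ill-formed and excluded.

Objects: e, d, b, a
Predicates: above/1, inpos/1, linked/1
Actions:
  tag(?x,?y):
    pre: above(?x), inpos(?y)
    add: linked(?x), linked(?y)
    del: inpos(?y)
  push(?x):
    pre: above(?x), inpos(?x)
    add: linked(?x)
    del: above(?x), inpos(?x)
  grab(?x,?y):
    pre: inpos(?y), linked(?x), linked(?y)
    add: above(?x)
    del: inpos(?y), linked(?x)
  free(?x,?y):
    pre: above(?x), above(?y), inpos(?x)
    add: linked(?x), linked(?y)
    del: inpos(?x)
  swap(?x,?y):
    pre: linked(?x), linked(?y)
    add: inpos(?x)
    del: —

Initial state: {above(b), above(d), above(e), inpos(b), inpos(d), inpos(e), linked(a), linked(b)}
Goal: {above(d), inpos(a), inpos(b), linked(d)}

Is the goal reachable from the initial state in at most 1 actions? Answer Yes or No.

No

1. tag(e,d)  →  {above(b), above(d), above(e), inpos(b), inpos(e), linked(a), linked(b), linked(d), linked(e)}
2. swap(a,e)  →  {above(b), above(d), above(e), inpos(a), inpos(b), inpos(e), linked(a), linked(b), linked(d), linked(e)}
optimal plan length = 2; 2 > 1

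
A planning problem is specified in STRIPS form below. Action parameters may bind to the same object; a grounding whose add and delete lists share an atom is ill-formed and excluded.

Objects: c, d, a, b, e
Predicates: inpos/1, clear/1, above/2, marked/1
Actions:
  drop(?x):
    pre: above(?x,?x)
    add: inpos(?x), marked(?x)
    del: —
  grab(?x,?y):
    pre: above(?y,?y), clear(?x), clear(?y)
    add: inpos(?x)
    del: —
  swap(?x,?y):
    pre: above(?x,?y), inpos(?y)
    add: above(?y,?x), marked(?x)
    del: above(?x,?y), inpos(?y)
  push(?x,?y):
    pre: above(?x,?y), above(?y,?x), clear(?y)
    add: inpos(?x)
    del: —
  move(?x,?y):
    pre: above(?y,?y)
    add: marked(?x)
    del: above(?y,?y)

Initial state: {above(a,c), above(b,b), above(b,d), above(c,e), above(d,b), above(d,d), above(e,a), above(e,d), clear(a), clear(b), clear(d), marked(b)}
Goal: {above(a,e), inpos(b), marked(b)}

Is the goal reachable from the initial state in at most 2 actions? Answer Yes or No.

No

1. drop(b)  →  {above(a,c), above(b,b), above(b,d), above(c,e), above(d,b), above(d,d), above(e,a), above(e,d), clear(a), clear(b), clear(d), inpos(b), marked(b)}
2. grab(a,d)  →  {above(a,c), above(b,b), above(b,d), above(c,e), above(d,b), above(d,d), above(e,a), above(e,d), clear(a), clear(b), clear(d), inpos(a), inpos(b), marked(b)}
3. swap(e,a)  →  {above(a,c), above(a,e), above(b,b), above(b,d), above(c,e), above(d,b), above(d,d), above(e,d), clear(a), clear(b), clear(d), inpos(b), marked(b), marked(e)}
optimal plan length = 3; 3 > 2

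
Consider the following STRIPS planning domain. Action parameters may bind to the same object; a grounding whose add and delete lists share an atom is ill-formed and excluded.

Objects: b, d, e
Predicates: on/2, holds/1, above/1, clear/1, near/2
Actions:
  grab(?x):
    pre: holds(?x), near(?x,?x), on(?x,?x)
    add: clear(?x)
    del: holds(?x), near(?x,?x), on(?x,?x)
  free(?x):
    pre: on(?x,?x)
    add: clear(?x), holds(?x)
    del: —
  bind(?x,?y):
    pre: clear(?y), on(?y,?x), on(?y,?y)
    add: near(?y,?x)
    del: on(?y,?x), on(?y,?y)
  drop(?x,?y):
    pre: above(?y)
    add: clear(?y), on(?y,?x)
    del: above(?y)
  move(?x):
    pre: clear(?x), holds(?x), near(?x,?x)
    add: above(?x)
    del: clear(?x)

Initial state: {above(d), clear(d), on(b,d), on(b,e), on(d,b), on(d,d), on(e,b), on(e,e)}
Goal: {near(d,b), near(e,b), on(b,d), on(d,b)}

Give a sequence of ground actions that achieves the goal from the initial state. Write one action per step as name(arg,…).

free(e); bind(b,d); bind(b,e); drop(b,d)

1. free(e)  →  {above(d), clear(d), clear(e), holds(e), on(b,d), on(b,e), on(d,b), on(d,d), on(e,b), on(e,e)}
2. bind(b,d)  →  {above(d), clear(d), clear(e), holds(e), near(d,b), on(b,d), on(b,e), on(e,b), on(e,e)}
3. bind(b,e)  →  {above(d), clear(d), clear(e), holds(e), near(d,b), near(e,b), on(b,d), on(b,e)}
4. drop(b,d)  →  {clear(d), clear(e), holds(e), near(d,b), near(e,b), on(b,d), on(b,e), on(d,b)}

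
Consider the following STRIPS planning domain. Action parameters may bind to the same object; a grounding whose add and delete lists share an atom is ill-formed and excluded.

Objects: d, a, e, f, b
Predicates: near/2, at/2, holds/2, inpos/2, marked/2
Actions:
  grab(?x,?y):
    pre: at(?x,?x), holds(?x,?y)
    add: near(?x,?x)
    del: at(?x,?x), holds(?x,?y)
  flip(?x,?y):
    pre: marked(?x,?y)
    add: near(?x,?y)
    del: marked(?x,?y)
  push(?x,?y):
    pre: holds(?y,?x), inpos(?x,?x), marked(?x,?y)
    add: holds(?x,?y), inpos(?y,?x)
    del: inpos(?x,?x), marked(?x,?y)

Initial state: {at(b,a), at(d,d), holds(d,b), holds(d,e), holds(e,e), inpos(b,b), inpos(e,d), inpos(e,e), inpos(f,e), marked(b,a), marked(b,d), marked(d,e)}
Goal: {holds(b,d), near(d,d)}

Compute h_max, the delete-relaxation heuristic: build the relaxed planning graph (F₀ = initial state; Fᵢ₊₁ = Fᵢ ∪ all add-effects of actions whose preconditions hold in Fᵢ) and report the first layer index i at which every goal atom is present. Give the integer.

1

F0 = init (12 atoms)
F1 = F0 ∪ {holds(b,d), inpos(d,b), near(b,a), near(b,d), near(d,d), near(d,e)}  (18 atoms)
goal ⊆ F1  ⇒  h_max = 1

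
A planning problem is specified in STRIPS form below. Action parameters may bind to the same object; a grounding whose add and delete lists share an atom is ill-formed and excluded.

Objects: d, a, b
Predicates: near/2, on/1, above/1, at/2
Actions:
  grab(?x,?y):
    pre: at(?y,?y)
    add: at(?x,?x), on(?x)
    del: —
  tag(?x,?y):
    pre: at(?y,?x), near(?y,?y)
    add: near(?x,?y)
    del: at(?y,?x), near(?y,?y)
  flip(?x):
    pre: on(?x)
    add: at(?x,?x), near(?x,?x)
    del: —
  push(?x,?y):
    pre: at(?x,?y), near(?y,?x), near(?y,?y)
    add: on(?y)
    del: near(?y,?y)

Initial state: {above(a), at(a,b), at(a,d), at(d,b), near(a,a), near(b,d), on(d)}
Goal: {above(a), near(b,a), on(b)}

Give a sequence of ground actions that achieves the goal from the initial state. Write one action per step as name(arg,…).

tag(b,a); flip(d); grab(b,d)

1. tag(b,a)  →  {above(a), at(a,d), at(d,b), near(b,a), near(b,d), on(d)}
2. flip(d)  →  {above(a), at(a,d), at(d,b), at(d,d), near(b,a), near(b,d), near(d,d), on(d)}
3. grab(b,d)  →  {above(a), at(a,d), at(b,b), at(d,b), at(d,d), near(b,a), near(b,d), near(d,d), on(b), on(d)}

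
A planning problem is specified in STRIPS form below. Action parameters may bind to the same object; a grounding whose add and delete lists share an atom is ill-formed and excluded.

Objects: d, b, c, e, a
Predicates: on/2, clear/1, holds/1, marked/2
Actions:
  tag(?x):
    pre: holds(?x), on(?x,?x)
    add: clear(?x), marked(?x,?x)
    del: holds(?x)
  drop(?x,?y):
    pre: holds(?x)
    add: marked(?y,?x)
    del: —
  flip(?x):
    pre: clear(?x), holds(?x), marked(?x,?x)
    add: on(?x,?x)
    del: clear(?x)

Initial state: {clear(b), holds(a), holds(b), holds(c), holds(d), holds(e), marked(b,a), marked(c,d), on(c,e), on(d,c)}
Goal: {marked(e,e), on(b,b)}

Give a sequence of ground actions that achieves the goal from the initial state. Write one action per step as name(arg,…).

drop(b,b); drop(e,e); flip(b)

1. drop(b,b)  →  {clear(b), holds(a), holds(b), holds(c), holds(d), holds(e), marked(b,a), marked(b,b), marked(c,d), on(c,e), on(d,c)}
2. drop(e,e)  →  {clear(b), holds(a), holds(b), holds(c), holds(d), holds(e), marked(b,a), marked(b,b), marked(c,d), marked(e,e), on(c,e), on(d,c)}
3. flip(b)  →  {holds(a), holds(b), holds(c), holds(d), holds(e), marked(b,a), marked(b,b), marked(c,d), marked(e,e), on(b,b), on(c,e), on(d,c)}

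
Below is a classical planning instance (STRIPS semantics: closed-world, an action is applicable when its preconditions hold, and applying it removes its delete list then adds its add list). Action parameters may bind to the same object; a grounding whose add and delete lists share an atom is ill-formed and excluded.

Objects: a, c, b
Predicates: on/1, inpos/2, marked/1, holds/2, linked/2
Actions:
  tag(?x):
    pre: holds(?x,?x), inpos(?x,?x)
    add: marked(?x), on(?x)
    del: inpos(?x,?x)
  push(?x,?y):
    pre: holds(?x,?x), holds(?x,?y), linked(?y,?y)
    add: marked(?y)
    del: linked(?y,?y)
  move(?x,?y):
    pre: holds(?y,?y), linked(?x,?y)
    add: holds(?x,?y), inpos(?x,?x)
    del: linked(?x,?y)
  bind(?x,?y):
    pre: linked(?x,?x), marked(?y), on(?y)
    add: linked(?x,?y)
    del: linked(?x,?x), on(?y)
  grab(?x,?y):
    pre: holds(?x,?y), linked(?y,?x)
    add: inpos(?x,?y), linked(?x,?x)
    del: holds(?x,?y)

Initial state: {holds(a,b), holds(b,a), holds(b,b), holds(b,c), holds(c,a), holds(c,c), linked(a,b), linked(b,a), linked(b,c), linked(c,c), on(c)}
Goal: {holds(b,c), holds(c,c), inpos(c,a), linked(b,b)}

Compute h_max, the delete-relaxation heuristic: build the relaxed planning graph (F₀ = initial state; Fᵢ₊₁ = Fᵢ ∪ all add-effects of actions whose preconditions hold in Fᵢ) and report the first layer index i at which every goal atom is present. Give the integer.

3

F0 = init (11 atoms)
F1 = F0 ∪ {inpos(a,a), inpos(a,b), inpos(b,a), inpos(b,b), inpos(c,c), linked(a,a), linked(b,b), marked(c)}  (19 atoms)
F2 = F1 ∪ {linked(a,c), marked(a), marked(b), on(b)}  (23 atoms)
F3 = F2 ∪ {holds(a,c), inpos(c,a), linked(c,b)}  (26 atoms)
goal ⊆ F3  ⇒  h_max = 3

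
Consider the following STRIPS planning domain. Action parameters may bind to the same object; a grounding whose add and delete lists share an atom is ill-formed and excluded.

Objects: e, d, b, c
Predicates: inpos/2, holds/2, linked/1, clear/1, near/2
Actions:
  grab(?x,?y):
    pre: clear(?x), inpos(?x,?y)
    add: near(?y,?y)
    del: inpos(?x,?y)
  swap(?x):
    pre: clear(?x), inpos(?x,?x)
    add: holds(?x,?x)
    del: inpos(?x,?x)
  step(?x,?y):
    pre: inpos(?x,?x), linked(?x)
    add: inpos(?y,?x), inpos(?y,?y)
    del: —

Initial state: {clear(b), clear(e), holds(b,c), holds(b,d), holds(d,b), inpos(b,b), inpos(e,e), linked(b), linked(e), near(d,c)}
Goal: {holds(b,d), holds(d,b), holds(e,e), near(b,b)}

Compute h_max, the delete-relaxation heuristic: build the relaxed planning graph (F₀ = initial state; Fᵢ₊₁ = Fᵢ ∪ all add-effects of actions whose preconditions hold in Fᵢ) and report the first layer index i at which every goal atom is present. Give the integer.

F0 = init (10 atoms)
F1 = F0 ∪ {holds(b,b), holds(e,e), inpos(b,e), inpos(c,b), inpos(c,c), inpos(c,e), inpos(d,b), inpos(d,d), inpos(d,e), inpos(e,b), near(b,b), near(e,e)}  (22 atoms)
goal ⊆ F1  ⇒  h_max = 1

1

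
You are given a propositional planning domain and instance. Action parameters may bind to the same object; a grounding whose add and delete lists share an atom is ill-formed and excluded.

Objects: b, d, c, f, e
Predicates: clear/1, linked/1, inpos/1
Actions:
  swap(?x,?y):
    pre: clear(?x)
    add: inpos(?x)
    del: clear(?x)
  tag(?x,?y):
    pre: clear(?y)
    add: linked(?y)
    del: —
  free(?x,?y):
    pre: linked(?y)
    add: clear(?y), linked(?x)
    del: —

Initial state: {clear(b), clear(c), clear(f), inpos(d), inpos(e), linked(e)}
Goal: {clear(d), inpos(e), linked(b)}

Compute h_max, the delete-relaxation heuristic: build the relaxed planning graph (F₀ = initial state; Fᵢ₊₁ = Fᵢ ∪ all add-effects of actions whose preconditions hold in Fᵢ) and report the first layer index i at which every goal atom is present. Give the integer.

2

F0 = init (6 atoms)
F1 = F0 ∪ {clear(e), inpos(b), inpos(c), inpos(f), linked(b), linked(c), linked(d), linked(f)}  (14 atoms)
F2 = F1 ∪ {clear(d)}  (15 atoms)
goal ⊆ F2  ⇒  h_max = 2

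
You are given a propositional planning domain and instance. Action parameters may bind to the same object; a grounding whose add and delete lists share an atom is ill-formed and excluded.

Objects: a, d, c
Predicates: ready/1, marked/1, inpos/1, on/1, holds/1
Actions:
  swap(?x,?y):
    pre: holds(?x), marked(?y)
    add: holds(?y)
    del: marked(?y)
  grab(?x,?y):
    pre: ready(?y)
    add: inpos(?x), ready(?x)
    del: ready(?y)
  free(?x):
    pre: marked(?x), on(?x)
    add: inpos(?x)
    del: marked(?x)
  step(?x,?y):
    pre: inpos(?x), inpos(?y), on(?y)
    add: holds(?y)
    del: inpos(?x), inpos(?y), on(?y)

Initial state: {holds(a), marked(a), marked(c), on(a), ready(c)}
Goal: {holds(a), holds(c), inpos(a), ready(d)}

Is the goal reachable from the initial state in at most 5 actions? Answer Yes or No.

1. swap(a,c)  →  {holds(a), holds(c), marked(a), on(a), ready(c)}
2. grab(a,c)  →  {holds(a), holds(c), inpos(a), marked(a), on(a), ready(a)}
3. grab(d,a)  →  {holds(a), holds(c), inpos(a), inpos(d), marked(a), on(a), ready(d)}
optimal plan length = 3; 3 ≤ 5

Yes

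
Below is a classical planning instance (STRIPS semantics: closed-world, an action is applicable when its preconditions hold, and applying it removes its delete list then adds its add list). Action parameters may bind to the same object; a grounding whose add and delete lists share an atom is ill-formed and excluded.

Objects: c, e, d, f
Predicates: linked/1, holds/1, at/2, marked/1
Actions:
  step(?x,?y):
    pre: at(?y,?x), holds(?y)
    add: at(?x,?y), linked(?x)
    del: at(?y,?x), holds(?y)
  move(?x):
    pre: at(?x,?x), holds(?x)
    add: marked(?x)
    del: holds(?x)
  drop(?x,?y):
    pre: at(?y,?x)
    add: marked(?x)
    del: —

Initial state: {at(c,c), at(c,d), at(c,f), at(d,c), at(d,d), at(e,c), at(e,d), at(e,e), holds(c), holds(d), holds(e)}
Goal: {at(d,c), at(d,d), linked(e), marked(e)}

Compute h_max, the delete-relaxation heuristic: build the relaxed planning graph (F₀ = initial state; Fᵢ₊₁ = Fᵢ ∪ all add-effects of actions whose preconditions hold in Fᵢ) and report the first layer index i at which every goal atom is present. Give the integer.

F0 = init (11 atoms)
F1 = F0 ∪ {at(c,e), at(d,e), at(f,c), linked(c), linked(d), linked(f), marked(c), marked(d), marked(e), marked(f)}  (21 atoms)
F2 = F1 ∪ {linked(e)}  (22 atoms)
goal ⊆ F2  ⇒  h_max = 2

2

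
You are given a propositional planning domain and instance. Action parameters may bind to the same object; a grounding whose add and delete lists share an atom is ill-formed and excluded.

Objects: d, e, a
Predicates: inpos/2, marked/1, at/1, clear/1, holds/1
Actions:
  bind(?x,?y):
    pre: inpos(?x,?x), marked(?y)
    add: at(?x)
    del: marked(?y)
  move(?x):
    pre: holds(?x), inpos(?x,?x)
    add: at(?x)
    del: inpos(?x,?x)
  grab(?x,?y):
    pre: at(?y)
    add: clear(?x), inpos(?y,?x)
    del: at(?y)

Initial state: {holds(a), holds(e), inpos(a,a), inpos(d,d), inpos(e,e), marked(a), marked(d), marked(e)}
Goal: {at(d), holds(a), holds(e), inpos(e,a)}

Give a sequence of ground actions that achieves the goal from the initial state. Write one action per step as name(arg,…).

1. bind(d,d)  →  {at(d), holds(a), holds(e), inpos(a,a), inpos(d,d), inpos(e,e), marked(a), marked(e)}
2. bind(e,e)  →  {at(d), at(e), holds(a), holds(e), inpos(a,a), inpos(d,d), inpos(e,e), marked(a)}
3. grab(a,e)  →  {at(d), clear(a), holds(a), holds(e), inpos(a,a), inpos(d,d), inpos(e,a), inpos(e,e), marked(a)}

bind(d,d); bind(e,e); grab(a,e)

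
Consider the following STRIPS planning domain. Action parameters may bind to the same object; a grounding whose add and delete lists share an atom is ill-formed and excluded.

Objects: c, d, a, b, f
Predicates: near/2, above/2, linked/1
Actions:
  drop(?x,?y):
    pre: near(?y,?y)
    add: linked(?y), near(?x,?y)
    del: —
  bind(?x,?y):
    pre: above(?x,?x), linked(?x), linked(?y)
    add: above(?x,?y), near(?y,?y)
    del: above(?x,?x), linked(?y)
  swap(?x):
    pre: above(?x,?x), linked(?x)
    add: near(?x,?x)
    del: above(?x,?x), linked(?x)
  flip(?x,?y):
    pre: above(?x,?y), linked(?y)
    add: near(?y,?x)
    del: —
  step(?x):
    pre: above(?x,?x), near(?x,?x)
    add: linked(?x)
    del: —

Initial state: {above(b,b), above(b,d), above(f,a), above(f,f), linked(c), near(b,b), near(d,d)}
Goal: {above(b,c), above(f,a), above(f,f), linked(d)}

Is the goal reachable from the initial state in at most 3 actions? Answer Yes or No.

Yes

1. drop(c,d)  →  {above(b,b), above(b,d), above(f,a), above(f,f), linked(c), linked(d), near(b,b), near(c,d), near(d,d)}
2. drop(c,b)  →  {above(b,b), above(b,d), above(f,a), above(f,f), linked(b), linked(c), linked(d), near(b,b), near(c,b), near(c,d), near(d,d)}
3. bind(b,c)  →  {above(b,c), above(b,d), above(f,a), above(f,f), linked(b), linked(d), near(b,b), near(c,b), near(c,c), near(c,d), near(d,d)}
optimal plan length = 3; 3 ≤ 3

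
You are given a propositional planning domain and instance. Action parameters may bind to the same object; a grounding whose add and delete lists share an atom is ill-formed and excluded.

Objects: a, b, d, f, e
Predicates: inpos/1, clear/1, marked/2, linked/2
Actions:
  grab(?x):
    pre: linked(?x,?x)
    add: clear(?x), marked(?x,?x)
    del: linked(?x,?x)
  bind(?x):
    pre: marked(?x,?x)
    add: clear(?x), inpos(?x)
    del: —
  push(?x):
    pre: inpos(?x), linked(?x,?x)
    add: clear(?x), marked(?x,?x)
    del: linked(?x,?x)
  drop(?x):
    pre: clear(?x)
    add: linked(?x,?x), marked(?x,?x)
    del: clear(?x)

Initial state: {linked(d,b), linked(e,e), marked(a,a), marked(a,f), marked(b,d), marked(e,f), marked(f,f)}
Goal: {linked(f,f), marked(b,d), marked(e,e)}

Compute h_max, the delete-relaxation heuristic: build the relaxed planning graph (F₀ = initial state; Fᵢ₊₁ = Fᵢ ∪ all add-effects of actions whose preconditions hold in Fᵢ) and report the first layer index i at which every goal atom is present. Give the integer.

2

F0 = init (7 atoms)
F1 = F0 ∪ {clear(a), clear(e), clear(f), inpos(a), inpos(f), marked(e,e)}  (13 atoms)
F2 = F1 ∪ {inpos(e), linked(a,a), linked(f,f)}  (16 atoms)
goal ⊆ F2  ⇒  h_max = 2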